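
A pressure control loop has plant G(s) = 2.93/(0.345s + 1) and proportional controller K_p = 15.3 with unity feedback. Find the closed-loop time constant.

τ = 0.00753 s

Closed loop: T(s) = K_p·G/(1+K_p·G) = 44.83/(0.345s + 1 + 44.83), with pole at s = −(1 + 44.83)/0.345 = −132.8.
Closed-loop time constant τ = 1/132.8 = 0.00753 s.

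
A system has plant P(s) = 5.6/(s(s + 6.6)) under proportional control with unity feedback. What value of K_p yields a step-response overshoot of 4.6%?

From %OS = 100·exp(−πζ/√(1−ζ²)) = 4.6%, ζ = −ln(0.046)/√(π²+ln²(0.046)) = 0.7.
Characteristic equation s² + 6.6s + 5.6K_p = 0 gives ζ = 6.6/(2√(5.6K_p)).
Setting ζ = 0.7: √(5.6K_p) = 6.6/(2·0.7) = 4.714, so K_p = 22.23/5.6 = 3.97.

K_p = 3.97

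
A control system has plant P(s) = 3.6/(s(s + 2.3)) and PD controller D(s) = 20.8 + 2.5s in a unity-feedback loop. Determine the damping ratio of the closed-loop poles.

Forward path: (20.8 + 2.5s)·3.6/(s(s+2.3)). The closed-loop characteristic equation is s² + (2.3 + 3.6·2.5)s + 3.6·20.8 = 0.
That is s² + 11.3s + 74.88 = 0, so ω_n = 8.653 rad/s and ζ = 11.3/(2·8.653) = 0.6529.

ζ = 0.653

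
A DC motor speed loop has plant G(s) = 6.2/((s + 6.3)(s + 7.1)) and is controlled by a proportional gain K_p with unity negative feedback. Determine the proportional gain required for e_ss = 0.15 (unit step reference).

K_p = 40.9

Steady-state error for a unit step on this type-0 loop is 1/(1 + K_p·G(0)).
G(0) = 0.1386. Require 1/(1 + K_p·0.1386) = 0.15, so 1 + 0.1386·K_p = 6.667.
K_p = (6.667 − 1)/0.1386 = 40.9.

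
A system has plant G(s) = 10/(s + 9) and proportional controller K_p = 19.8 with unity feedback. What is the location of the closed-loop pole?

s = -207

Closed-loop transfer function: T(s) = K_p·G(s)/(1 + K_p·G(s)) = 198/(s + 9 + 198) = 198/(s + 207).
The closed-loop pole is at s = −207.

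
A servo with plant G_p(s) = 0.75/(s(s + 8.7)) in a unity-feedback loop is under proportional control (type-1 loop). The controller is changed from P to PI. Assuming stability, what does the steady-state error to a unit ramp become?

0

The integrator raises the loop to type 2, so K_v → ∞ and e_ss to a ramp is zero.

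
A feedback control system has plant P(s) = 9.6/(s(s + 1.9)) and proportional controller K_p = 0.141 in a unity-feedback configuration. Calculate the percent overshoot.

1.18%

The closed-loop denominator s² + 1.9s + 1.354 gives ω_n = √1.354 = 1.163 and ζ = 1.9/(2ω_n) = 0.8165.
%OS = 100·exp(−πζ/√(1−ζ²)) = 100·exp(−π·0.8165/√0.3333) = 1.18%.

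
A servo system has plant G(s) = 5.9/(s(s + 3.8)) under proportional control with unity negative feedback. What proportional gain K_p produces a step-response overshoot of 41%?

K_p = 8.21

From %OS = 100·exp(−πζ/√(1−ζ²)) = 41%, ζ = −ln(0.41)/√(π²+ln²(0.41)) = 0.273.
Characteristic equation s² + 3.8s + 5.9K_p = 0 gives ζ = 3.8/(2√(5.9K_p)).
Setting ζ = 0.273: √(5.9K_p) = 3.8/(2·0.273) = 6.959, so K_p = 48.43/5.9 = 8.21.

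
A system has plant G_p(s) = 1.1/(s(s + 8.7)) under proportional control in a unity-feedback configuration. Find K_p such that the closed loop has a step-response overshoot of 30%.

From %OS = 100·exp(−πζ/√(1−ζ²)) = 30%, ζ = −ln(0.3)/√(π²+ln²(0.3)) = 0.3579.
Characteristic equation s² + 8.7s + 1.1K_p = 0 gives ζ = 8.7/(2√(1.1K_p)).
Setting ζ = 0.3579: √(1.1K_p) = 8.7/(2·0.3579) = 12.16, so K_p = 147.8/1.1 = 134.

K_p = 134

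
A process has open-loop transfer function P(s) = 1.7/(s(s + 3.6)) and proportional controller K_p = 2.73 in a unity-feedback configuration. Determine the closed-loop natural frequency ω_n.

ω_n = 2.15 rad/s

The closed-loop denominator is s(s+3.6) + 2.73·1.7 = s² + 3.6s + 4.641.
So ω_n² = 4.641 ⇒ ω_n = 2.154 rad/s, and ζ = 3.6/(2ω_n) = 0.836.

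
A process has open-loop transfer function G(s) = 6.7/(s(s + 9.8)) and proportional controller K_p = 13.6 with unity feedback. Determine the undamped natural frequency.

With unity feedback the closed-loop characteristic equation is s² + 9.8s + 13.6·6.7 = s² + 9.8s + 91.12 = 0.
So ω_n² = 91.12 ⇒ ω_n = 9.546 rad/s, and ζ = 9.8/(2ω_n) = 0.513.

ω_n = 9.55 rad/s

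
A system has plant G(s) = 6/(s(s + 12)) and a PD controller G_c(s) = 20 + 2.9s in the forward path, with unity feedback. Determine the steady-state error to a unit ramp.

The loop has one pole at the origin (type 1). Velocity error constant K_v = lim_{s→0} s·G_c(s)G(s) = 20·6/12 = 10.
Steady-state error to a unit ramp: e_ss = 1/K_v = 0.1.

0.1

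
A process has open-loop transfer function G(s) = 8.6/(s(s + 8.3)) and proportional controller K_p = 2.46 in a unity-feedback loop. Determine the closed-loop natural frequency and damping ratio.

ω_n = 4.6 rad/s, ζ = 0.902

With unity feedback the closed-loop characteristic equation is s² + 8.3s + 2.46·8.6 = s² + 8.3s + 21.16 = 0.
So ω_n² = 21.16 ⇒ ω_n = 4.6 rad/s, and ζ = 8.3/(2ω_n) = 0.902.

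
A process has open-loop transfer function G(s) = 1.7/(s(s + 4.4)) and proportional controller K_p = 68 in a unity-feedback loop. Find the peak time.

Closed-loop characteristic equation: s² + 4.4s + 115.6 = 0, so ω_n = 10.75 rad/s and ζ = 4.4/(2·10.75) = 0.2046.
Damped frequency ω_d = ω_n√(1−ζ²) = 10.52 rad/s, so peak time T_p = π/ω_d = 0.299 s.

T_p = 0.299 s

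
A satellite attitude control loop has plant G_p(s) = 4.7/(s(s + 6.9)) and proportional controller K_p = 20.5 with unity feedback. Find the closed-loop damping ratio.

ζ = 0.351

With unity feedback the closed-loop characteristic equation is s² + 6.9s + 20.5·4.7 = s² + 6.9s + 96.35 = 0.
Matching s² + 2ζω_n s + ω_n²: ω_n = √96.35 = 9.816 rad/s and 2ζω_n = 6.9, so ζ = 6.9/(2·9.816) = 0.351.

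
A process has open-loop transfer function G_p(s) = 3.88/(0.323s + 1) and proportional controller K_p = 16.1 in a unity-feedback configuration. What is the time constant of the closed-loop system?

τ = 0.00509 s

Closed loop: T(s) = K_p·G_p/(1+K_p·G_p) = 62.47/(0.323s + 1 + 62.47), with pole at s = −(1 + 62.47)/0.323 = −196.5.
Closed-loop time constant τ = 1/196.5 = 0.00509 s.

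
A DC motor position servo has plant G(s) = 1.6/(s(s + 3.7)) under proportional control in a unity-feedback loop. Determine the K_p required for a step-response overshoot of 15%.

K_p = 8

From %OS = 100·exp(−πζ/√(1−ζ²)) = 15%, ζ = −ln(0.15)/√(π²+ln²(0.15)) = 0.5169.
Characteristic equation s² + 3.7s + 1.6K_p = 0 gives ζ = 3.7/(2√(1.6K_p)).
Setting ζ = 0.5169: √(1.6K_p) = 3.7/(2·0.5169) = 3.579, so K_p = 12.81/1.6 = 8.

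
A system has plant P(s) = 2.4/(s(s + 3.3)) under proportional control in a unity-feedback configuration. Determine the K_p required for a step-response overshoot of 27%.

K_p = 7.67

From %OS = 100·exp(−πζ/√(1−ζ²)) = 27%, ζ = −ln(0.27)/√(π²+ln²(0.27)) = 0.3847.
Characteristic equation s² + 3.3s + 2.4K_p = 0 gives ζ = 3.3/(2√(2.4K_p)).
Setting ζ = 0.3847: √(2.4K_p) = 3.3/(2·0.3847) = 4.289, so K_p = 18.4/2.4 = 7.67.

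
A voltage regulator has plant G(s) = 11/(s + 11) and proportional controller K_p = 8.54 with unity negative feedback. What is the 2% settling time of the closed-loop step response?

T_s ≈ 0.0381 s

Closed-loop transfer function: T(s) = K_p·G(s)/(1 + K_p·G(s)) = 93.94/(s + 11 + 93.94) = 93.94/(s + 104.9).
Time constant τ = 1/104.9 = 0.009529 s, so the 2% settling time is about 4τ = 0.0381 s.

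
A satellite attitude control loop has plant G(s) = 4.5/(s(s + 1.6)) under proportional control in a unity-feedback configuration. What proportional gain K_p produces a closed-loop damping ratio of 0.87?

Closed-loop characteristic equation: s² + 1.6s + K_p·4.5 = 0.
So ω_n = √(4.5K_p) and 2ζω_n = 1.6, giving ζ = 1.6/(2√(4.5K_p)).
Setting ζ = 0.87: √(4.5K_p) = 1.6/(2·0.87) = 0.9195, so K_p = 0.8456/4.5 = 0.188.

K_p = 0.188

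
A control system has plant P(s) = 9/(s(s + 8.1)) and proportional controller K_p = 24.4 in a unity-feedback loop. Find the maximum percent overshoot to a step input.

From 1 + K_pP(s) = 0: s² + 8.1s + 219.6 = 0 ⇒ ω_n = 14.82, ζ = 0.2733.
%OS = 100·exp(−πζ/√(1−ζ²)) = 100·exp(−π·0.2733/√0.9253) = 41%.

41%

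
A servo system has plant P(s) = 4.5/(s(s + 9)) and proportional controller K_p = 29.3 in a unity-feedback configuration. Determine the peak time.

T_p = 0.297 s

Closed-loop characteristic equation: s² + 9s + 131.8 = 0, so ω_n = 11.48 rad/s and ζ = 9/(2·11.48) = 0.3919.
Damped frequency ω_d = ω_n√(1−ζ²) = 10.56 rad/s, so peak time T_p = π/ω_d = 0.297 s.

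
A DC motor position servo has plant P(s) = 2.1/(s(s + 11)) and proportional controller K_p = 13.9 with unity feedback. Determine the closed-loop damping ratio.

With unity feedback the closed-loop characteristic equation is s² + 11s + 13.9·2.1 = s² + 11s + 29.19 = 0.
Matching s² + 2ζω_n s + ω_n²: ω_n = √29.19 = 5.403 rad/s and 2ζω_n = 11, so ζ = 11/(2·5.403) = 1.02.

ζ = 1.02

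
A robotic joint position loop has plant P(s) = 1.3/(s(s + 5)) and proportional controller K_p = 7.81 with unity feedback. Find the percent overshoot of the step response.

1.88%

The closed-loop denominator s² + 5s + 10.15 gives ω_n = √10.15 = 3.186 and ζ = 5/(2ω_n) = 0.7846.
%OS = 100·exp(−πζ/√(1−ζ²)) = 100·exp(−π·0.7846/√0.3844) = 1.88%.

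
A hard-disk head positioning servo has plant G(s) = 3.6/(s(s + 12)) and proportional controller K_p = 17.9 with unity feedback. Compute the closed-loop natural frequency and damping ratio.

The closed-loop denominator is s(s+12) + 17.9·3.6 = s² + 12s + 64.44.
So ω_n² = 64.44 ⇒ ω_n = 8.027 rad/s, and ζ = 12/(2ω_n) = 0.747.

ω_n = 8.03 rad/s, ζ = 0.747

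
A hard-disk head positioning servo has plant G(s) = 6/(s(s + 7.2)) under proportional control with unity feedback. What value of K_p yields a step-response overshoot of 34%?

From %OS = 100·exp(−πζ/√(1−ζ²)) = 34%, ζ = −ln(0.34)/√(π²+ln²(0.34)) = 0.3248.
Characteristic equation s² + 7.2s + 6K_p = 0 gives ζ = 7.2/(2√(6K_p)).
Setting ζ = 0.3248: √(6K_p) = 7.2/(2·0.3248) = 11.08, so K_p = 122.9/6 = 20.5.

K_p = 20.5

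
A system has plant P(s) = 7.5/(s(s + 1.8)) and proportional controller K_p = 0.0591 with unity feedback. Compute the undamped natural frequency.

1 + K_p·P(s) = 0 gives s² + 1.8s + 0.4432 = 0.
So ω_n² = 0.4432 ⇒ ω_n = 0.6658 rad/s, and ζ = 1.8/(2ω_n) = 1.35.

ω_n = 0.666 rad/s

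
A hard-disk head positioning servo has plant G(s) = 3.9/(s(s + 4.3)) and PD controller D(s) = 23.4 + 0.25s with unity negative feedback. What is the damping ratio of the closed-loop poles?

ζ = 0.276

Forward path: (23.4 + 0.25s)·3.9/(s(s+4.3)). The closed-loop characteristic equation is s² + (4.3 + 3.9·0.25)s + 3.9·23.4 = 0.
That is s² + 5.275s + 91.26 = 0, so ω_n = 9.553 rad/s and ζ = 5.275/(2·9.553) = 0.2761.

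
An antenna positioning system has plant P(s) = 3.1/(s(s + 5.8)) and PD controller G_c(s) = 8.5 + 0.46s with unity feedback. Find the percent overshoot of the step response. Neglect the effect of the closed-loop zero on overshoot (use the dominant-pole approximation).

Forward path: (8.5 + 0.46s)·3.1/(s(s+5.8)). The closed-loop characteristic equation is s² + (5.8 + 3.1·0.46)s + 3.1·8.5 = 0.
That is s² + 7.226s + 26.35 = 0, so ω_n = 5.133 rad/s and ζ = 7.226/(2·5.133) = 0.7038.
%OS = 100·exp(−πζ/√(1−ζ²)) = 4.45%.

4.45%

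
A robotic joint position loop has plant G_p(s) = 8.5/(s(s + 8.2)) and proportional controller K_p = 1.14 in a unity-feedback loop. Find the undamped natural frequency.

With unity feedback the closed-loop characteristic equation is s² + 8.2s + 1.14·8.5 = s² + 8.2s + 9.69 = 0.
So ω_n² = 9.69 ⇒ ω_n = 3.113 rad/s, and ζ = 8.2/(2ω_n) = 1.32.

ω_n = 3.11 rad/s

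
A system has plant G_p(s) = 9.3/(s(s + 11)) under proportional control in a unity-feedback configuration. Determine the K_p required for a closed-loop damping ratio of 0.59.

K_p = 9.34

Closed-loop characteristic equation: s² + 11s + K_p·9.3 = 0.
So ω_n = √(9.3K_p) and 2ζω_n = 11, giving ζ = 11/(2√(9.3K_p)).
Setting ζ = 0.59: √(9.3K_p) = 11/(2·0.59) = 9.322, so K_p = 86.9/9.3 = 9.34.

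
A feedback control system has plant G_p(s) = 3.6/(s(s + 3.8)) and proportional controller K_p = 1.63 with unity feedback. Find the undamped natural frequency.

With unity feedback the closed-loop characteristic equation is s² + 3.8s + 1.63·3.6 = s² + 3.8s + 5.868 = 0.
So ω_n² = 5.868 ⇒ ω_n = 2.422 rad/s, and ζ = 3.8/(2ω_n) = 0.784.

ω_n = 2.42 rad/s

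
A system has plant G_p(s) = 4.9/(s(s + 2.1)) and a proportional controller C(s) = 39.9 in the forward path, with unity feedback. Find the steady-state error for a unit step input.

The open loop C(s)G_p(s) has a pole at the origin (type 1), so the static position error constant is infinite and e_ss = 1/(1+∞) = 0.

0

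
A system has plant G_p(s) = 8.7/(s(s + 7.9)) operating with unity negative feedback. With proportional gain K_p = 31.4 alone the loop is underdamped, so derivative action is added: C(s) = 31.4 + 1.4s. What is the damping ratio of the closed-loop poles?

Forward path: (31.4 + 1.4s)·8.7/(s(s+7.9)). The closed-loop characteristic equation is s² + (7.9 + 8.7·1.4)s + 8.7·31.4 = 0.
That is s² + 20.08s + 273.2 = 0, so ω_n = 16.53 rad/s and ζ = 20.08/(2·16.53) = 0.6074.

ζ = 0.607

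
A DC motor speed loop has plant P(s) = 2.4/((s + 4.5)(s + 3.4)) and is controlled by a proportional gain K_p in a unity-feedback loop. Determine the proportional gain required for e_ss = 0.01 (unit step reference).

For a type-0 loop with proportional control, e_ss = 1/(1 + K_p·P(0)).
P(0) = 0.1569. Require 1/(1 + K_p·0.1569) = 0.01, so 1 + 0.1569·K_p = 100.
K_p = (100 − 1)/0.1569 = 631.

K_p = 631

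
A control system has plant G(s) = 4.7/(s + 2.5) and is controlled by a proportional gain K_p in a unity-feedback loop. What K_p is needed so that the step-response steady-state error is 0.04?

Steady-state error for a unit step on this type-0 loop is 1/(1 + K_p·G(0)).
G(0) = 1.88. Require 1/(1 + K_p·1.88) = 0.04, so 1 + 1.88·K_p = 25.
K_p = (25 − 1)/1.88 = 12.8.

K_p = 12.8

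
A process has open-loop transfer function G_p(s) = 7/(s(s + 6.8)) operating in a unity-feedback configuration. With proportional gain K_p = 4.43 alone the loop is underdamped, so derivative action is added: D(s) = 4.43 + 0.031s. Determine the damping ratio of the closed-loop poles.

Forward path: (4.43 + 0.031s)·7/(s(s+6.8)). The closed-loop characteristic equation is s² + (6.8 + 7·0.031)s + 7·4.43 = 0.
That is s² + 7.017s + 31.01 = 0, so ω_n = 5.569 rad/s and ζ = 7.017/(2·5.569) = 0.63.

ζ = 0.63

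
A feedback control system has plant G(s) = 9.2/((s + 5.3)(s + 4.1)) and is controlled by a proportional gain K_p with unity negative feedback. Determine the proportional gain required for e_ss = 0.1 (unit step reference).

Steady-state error for a unit step on this type-0 loop is 1/(1 + K_p·G(0)).
G(0) = 0.4234. Require 1/(1 + K_p·0.4234) = 0.1, so 1 + 0.4234·K_p = 10.
K_p = (10 − 1)/0.4234 = 21.3.

K_p = 21.3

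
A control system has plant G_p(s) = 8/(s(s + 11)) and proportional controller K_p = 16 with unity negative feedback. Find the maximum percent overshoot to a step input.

17.4%

Closed-loop characteristic equation: s² + 11s + 128 = 0, so ω_n = 11.31 rad/s and ζ = 11/(2·11.31) = 0.4861.
%OS = 100·exp(−πζ/√(1−ζ²)) = 100·exp(−π·0.4861/√0.7637) = 17.4%.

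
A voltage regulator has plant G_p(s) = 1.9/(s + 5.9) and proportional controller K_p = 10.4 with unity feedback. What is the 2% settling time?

T_s ≈ 0.156 s

Closed-loop transfer function: T(s) = K_p·G_p(s)/(1 + K_p·G_p(s)) = 19.76/(s + 5.9 + 19.76) = 19.76/(s + 25.66).
Time constant τ = 1/25.66 = 0.03897 s, so the 2% settling time is about 4τ = 0.156 s.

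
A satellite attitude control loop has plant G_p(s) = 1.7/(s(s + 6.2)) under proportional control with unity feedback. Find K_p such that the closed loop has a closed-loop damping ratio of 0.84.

Closed-loop characteristic equation: s² + 6.2s + K_p·1.7 = 0.
So ω_n = √(1.7K_p) and 2ζω_n = 6.2, giving ζ = 6.2/(2√(1.7K_p)).
Setting ζ = 0.84: √(1.7K_p) = 6.2/(2·0.84) = 3.69, so K_p = 13.62/1.7 = 8.01.

K_p = 8.01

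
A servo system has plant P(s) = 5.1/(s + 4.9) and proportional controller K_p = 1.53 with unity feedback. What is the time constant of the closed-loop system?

Closed-loop transfer function: T(s) = K_p·P(s)/(1 + K_p·P(s)) = 7.803/(s + 4.9 + 7.803) = 7.803/(s + 12.7).
Time constant τ = 1/12.7 = 0.0787 s.

τ = 0.0787 s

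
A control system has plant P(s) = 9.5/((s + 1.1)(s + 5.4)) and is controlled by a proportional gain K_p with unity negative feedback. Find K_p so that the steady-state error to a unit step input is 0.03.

K_p = 20.2

For a type-0 loop with proportional control, e_ss = 1/(1 + K_p·P(0)).
P(0) = 1.599. Require 1/(1 + K_p·1.599) = 0.03, so 1 + 1.599·K_p = 33.33.
K_p = (33.33 − 1)/1.599 = 20.2.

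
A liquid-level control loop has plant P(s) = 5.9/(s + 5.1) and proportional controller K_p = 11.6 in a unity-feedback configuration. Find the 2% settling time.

Closed-loop transfer function: T(s) = K_p·P(s)/(1 + K_p·P(s)) = 68.44/(s + 5.1 + 68.44) = 68.44/(s + 73.54).
Time constant τ = 1/73.54 = 0.0136 s, so the 2% settling time is about 4τ = 0.0544 s.

T_s ≈ 0.0544 s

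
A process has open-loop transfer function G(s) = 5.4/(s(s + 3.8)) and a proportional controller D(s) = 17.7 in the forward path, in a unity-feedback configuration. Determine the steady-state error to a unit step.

0

The open loop D(s)G(s) has a pole at the origin (type 1), so the static position error constant is infinite and e_ss = 1/(1+∞) = 0.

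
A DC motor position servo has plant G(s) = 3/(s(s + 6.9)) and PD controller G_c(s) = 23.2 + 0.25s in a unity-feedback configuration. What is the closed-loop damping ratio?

ζ = 0.458

Forward path: (23.2 + 0.25s)·3/(s(s+6.9)). The closed-loop characteristic equation is s² + (6.9 + 3·0.25)s + 3·23.2 = 0.
That is s² + 7.65s + 69.6 = 0, so ω_n = 8.343 rad/s and ζ = 7.65/(2·8.343) = 0.4585.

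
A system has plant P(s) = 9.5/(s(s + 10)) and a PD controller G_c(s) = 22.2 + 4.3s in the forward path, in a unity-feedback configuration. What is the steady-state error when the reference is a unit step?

0

The open loop G_c(s)P(s) has a pole at the origin (type 1), so the static position error constant is infinite and e_ss = 1/(1+∞) = 0.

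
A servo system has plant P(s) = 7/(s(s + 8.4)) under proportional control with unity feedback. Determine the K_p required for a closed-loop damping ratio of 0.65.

Closed-loop characteristic equation: s² + 8.4s + K_p·7 = 0.
So ω_n = √(7K_p) and 2ζω_n = 8.4, giving ζ = 8.4/(2√(7K_p)).
Setting ζ = 0.65: √(7K_p) = 8.4/(2·0.65) = 6.462, so K_p = 41.75/7 = 5.96.

K_p = 5.96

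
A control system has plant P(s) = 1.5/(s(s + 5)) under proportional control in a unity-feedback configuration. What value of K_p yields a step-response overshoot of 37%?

From %OS = 100·exp(−πζ/√(1−ζ²)) = 37%, ζ = −ln(0.37)/√(π²+ln²(0.37)) = 0.3017.
Characteristic equation s² + 5s + 1.5K_p = 0 gives ζ = 5/(2√(1.5K_p)).
Setting ζ = 0.3017: √(1.5K_p) = 5/(2·0.3017) = 8.286, so K_p = 68.65/1.5 = 45.8.

K_p = 45.8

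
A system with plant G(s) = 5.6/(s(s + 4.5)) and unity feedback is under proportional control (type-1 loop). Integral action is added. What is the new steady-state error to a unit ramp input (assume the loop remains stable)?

The integrator raises the loop to type 2, so K_v → ∞ and e_ss to a ramp is zero.

0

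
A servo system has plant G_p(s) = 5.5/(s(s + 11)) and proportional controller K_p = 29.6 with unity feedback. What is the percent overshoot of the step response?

From 1 + K_pG_p(s) = 0: s² + 11s + 162.8 = 0 ⇒ ω_n = 12.76, ζ = 0.4311.
%OS = 100·exp(−πζ/√(1−ζ²)) = 100·exp(−π·0.4311/√0.8142) = 22.3%.

22.3%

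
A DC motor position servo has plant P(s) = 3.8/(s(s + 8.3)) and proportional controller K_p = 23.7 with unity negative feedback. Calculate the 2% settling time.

Closed-loop characteristic equation: s² + 8.3s + 90.06 = 0, so ω_n = 9.49 rad/s and ζ = 8.3/(2·9.49) = 0.4373.
2% settling time T_s ≈ 4/(ζω_n) = 4/4.15 = 0.964 s.

T_s ≈ 0.964 s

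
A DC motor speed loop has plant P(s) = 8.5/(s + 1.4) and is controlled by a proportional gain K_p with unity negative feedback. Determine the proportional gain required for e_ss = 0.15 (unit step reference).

Steady-state error for a unit step on this type-0 loop is 1/(1 + K_p·P(0)).
P(0) = 6.071. Require 1/(1 + K_p·6.071) = 0.15, so 1 + 6.071·K_p = 6.667.
K_p = (6.667 − 1)/6.071 = 0.933.

K_p = 0.933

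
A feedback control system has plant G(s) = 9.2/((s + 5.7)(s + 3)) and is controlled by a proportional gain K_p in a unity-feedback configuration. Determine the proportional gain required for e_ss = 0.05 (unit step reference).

K_p = 35.3

Steady-state error for a unit step on this type-0 loop is 1/(1 + K_p·G(0)).
G(0) = 0.538. Require 1/(1 + K_p·0.538) = 0.05, so 1 + 0.538·K_p = 20.
K_p = (20 − 1)/0.538 = 35.3.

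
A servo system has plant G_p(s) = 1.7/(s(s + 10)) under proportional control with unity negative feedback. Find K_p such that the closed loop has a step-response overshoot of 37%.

From %OS = 100·exp(−πζ/√(1−ζ²)) = 37%, ζ = −ln(0.37)/√(π²+ln²(0.37)) = 0.3017.
Characteristic equation s² + 10s + 1.7K_p = 0 gives ζ = 10/(2√(1.7K_p)).
Setting ζ = 0.3017: √(1.7K_p) = 10/(2·0.3017) = 16.57, so K_p = 274.6/1.7 = 162.

K_p = 162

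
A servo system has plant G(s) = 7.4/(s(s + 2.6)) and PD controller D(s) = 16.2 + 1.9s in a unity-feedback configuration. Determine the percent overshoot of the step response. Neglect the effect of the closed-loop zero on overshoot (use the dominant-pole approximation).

Forward path: (16.2 + 1.9s)·7.4/(s(s+2.6)). The closed-loop characteristic equation is s² + (2.6 + 7.4·1.9)s + 7.4·16.2 = 0.
That is s² + 16.66s + 119.9 = 0, so ω_n = 10.95 rad/s and ζ = 16.66/(2·10.95) = 0.7608.
%OS = 100·exp(−πζ/√(1−ζ²)) = 2.52%.

2.52%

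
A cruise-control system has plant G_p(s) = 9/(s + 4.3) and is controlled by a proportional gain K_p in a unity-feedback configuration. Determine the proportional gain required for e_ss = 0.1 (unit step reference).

K_p = 4.3

The loop is type 0, so e_ss(step) = 1/(1 + K_pos) with K_pos = K_p·G_p(0).
G_p(0) = 2.093. Require 1/(1 + K_p·2.093) = 0.1, so 1 + 2.093·K_p = 10.
K_p = (10 − 1)/2.093 = 4.3.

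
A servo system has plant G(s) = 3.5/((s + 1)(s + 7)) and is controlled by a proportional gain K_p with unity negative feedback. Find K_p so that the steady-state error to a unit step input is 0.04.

For a type-0 loop with proportional control, e_ss = 1/(1 + K_p·G(0)).
G(0) = 0.5. Require 1/(1 + K_p·0.5) = 0.04, so 1 + 0.5·K_p = 25.
K_p = (25 − 1)/0.5 = 48.

K_p = 48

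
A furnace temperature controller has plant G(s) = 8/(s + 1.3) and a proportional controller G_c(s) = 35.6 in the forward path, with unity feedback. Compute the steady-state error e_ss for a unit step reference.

0.00454

The loop is type 0. Static position error constant K_pos = G_c(0)·G(0) = 35.6·6.154 = 219.1.
Steady-state error to a unit step: e_ss = 1/(1+K_pos) = 1/220.1 = 0.00454.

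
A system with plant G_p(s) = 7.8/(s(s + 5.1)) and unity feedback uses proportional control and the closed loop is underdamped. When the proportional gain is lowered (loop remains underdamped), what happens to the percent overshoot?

ζ = 5.1/(2√(7.8K_p)) rises as K_p falls; higher damping means less overshoot.

decrease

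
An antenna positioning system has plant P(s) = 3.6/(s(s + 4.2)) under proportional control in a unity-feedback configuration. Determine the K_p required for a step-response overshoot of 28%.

From %OS = 100·exp(−πζ/√(1−ζ²)) = 28%, ζ = −ln(0.28)/√(π²+ln²(0.28)) = 0.3755.
Characteristic equation s² + 4.2s + 3.6K_p = 0 gives ζ = 4.2/(2√(3.6K_p)).
Setting ζ = 0.3755: √(3.6K_p) = 4.2/(2·0.3755) = 5.592, so K_p = 31.27/3.6 = 8.69.

K_p = 8.69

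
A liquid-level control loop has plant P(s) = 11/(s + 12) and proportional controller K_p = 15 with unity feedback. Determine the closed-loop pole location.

Closed-loop transfer function: T(s) = K_p·P(s)/(1 + K_p·P(s)) = 165/(s + 12 + 165) = 165/(s + 177).
The closed-loop pole is at s = −177.

s = -177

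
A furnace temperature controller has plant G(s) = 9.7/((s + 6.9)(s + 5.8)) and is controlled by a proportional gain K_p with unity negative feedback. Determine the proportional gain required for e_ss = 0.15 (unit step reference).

K_p = 23.4

Steady-state error for a unit step on this type-0 loop is 1/(1 + K_p·G(0)).
G(0) = 0.2424. Require 1/(1 + K_p·0.2424) = 0.15, so 1 + 0.2424·K_p = 6.667.
K_p = (6.667 − 1)/0.2424 = 23.4.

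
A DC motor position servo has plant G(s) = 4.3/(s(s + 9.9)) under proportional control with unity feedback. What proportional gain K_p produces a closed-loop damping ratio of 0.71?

K_p = 11.3

Closed-loop characteristic equation: s² + 9.9s + K_p·4.3 = 0.
So ω_n = √(4.3K_p) and 2ζω_n = 9.9, giving ζ = 9.9/(2√(4.3K_p)).
Setting ζ = 0.71: √(4.3K_p) = 9.9/(2·0.71) = 6.972, so K_p = 48.61/4.3 = 11.3.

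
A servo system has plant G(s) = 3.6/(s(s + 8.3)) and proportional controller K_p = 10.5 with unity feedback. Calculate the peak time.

The closed-loop denominator s² + 8.3s + 37.8 gives ω_n = √37.8 = 6.148 and ζ = 8.3/(2ω_n) = 0.675.
Damped frequency ω_d = ω_n√(1−ζ²) = 4.536 rad/s, so peak time T_p = π/ω_d = 0.693 s.

T_p = 0.693 s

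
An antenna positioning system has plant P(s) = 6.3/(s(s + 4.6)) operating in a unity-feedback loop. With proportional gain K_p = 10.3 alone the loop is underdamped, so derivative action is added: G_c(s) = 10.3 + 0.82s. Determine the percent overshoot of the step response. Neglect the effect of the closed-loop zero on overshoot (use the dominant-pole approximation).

9.12%

Forward path: (10.3 + 0.82s)·6.3/(s(s+4.6)). The closed-loop characteristic equation is s² + (4.6 + 6.3·0.82)s + 6.3·10.3 = 0.
That is s² + 9.766s + 64.89 = 0, so ω_n = 8.055 rad/s and ζ = 9.766/(2·8.055) = 0.6062.
%OS = 100·exp(−πζ/√(1−ζ²)) = 9.12%.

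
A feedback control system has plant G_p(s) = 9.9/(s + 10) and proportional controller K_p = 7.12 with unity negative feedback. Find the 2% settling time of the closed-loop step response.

T_s ≈ 0.0497 s

Closed-loop transfer function: T(s) = K_p·G_p(s)/(1 + K_p·G_p(s)) = 70.49/(s + 10 + 70.49) = 70.49/(s + 80.49).
Time constant τ = 1/80.49 = 0.01242 s, so the 2% settling time is about 4τ = 0.0497 s.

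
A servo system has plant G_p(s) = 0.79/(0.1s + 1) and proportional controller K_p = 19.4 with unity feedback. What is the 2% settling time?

T_s ≈ 0.0245 s

Closed loop: T(s) = K_p·G_p/(1+K_p·G_p) = 15.33/(0.1s + 1 + 15.33), with pole at s = −(1 + 15.33)/0.1 = −163.3.
τ = 1/163.3 = 0.006125 s, so 2% settling time ≈ 4τ = 0.0245 s.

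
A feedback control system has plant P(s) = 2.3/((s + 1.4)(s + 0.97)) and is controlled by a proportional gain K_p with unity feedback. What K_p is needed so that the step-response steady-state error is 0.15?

The loop is type 0, so e_ss(step) = 1/(1 + K_pos) with K_pos = K_p·P(0).
P(0) = 1.694. Require 1/(1 + K_p·1.694) = 0.15, so 1 + 1.694·K_p = 6.667.
K_p = (6.667 − 1)/1.694 = 3.35.

K_p = 3.35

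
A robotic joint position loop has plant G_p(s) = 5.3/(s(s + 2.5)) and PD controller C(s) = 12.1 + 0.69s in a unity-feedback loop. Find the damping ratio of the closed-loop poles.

ζ = 0.384

Forward path: (12.1 + 0.69s)·5.3/(s(s+2.5)). The closed-loop characteristic equation is s² + (2.5 + 5.3·0.69)s + 5.3·12.1 = 0.
That is s² + 6.157s + 64.13 = 0, so ω_n = 8.008 rad/s and ζ = 6.157/(2·8.008) = 0.3844.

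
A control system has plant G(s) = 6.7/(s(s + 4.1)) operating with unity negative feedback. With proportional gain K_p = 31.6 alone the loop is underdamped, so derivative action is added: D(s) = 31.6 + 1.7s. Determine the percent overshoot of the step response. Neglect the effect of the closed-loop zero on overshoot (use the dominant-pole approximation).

Forward path: (31.6 + 1.7s)·6.7/(s(s+4.1)). The closed-loop characteristic equation is s² + (4.1 + 6.7·1.7)s + 6.7·31.6 = 0.
That is s² + 15.49s + 211.7 = 0, so ω_n = 14.55 rad/s and ζ = 15.49/(2·14.55) = 0.5323.
%OS = 100·exp(−πζ/√(1−ζ²)) = 13.9%.

13.9%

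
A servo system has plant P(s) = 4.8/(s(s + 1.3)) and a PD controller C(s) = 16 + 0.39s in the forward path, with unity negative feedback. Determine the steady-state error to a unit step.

The open loop C(s)P(s) has a pole at the origin (type 1), so the static position error constant is infinite and e_ss = 1/(1+∞) = 0.

0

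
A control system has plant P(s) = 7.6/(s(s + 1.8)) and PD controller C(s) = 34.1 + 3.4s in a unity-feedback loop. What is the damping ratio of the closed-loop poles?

ζ = 0.858

Forward path: (34.1 + 3.4s)·7.6/(s(s+1.8)). The closed-loop characteristic equation is s² + (1.8 + 7.6·3.4)s + 7.6·34.1 = 0.
That is s² + 27.64s + 259.2 = 0, so ω_n = 16.1 rad/s and ζ = 27.64/(2·16.1) = 0.8585.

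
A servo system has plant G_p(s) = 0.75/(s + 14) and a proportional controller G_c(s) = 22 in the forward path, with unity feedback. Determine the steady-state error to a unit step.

The loop is type 0. Static position error constant K_pos = G_c(0)·G_p(0) = 22·0.05357 = 1.179.
Steady-state error to a unit step: e_ss = 1/(1+K_pos) = 1/2.179 = 0.459.

0.459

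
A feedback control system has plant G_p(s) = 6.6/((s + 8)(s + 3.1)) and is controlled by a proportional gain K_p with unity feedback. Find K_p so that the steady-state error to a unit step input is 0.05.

K_p = 71.4

The loop is type 0, so e_ss(step) = 1/(1 + K_pos) with K_pos = K_p·G_p(0).
G_p(0) = 0.2661. Require 1/(1 + K_p·0.2661) = 0.05, so 1 + 0.2661·K_p = 20.
K_p = (20 − 1)/0.2661 = 71.4.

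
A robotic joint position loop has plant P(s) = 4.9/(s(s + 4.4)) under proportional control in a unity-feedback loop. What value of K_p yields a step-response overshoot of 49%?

K_p = 20.1

From %OS = 100·exp(−πζ/√(1−ζ²)) = 49%, ζ = −ln(0.49)/√(π²+ln²(0.49)) = 0.2214.
Characteristic equation s² + 4.4s + 4.9K_p = 0 gives ζ = 4.4/(2√(4.9K_p)).
Setting ζ = 0.2214: √(4.9K_p) = 4.4/(2·0.2214) = 9.935, so K_p = 98.71/4.9 = 20.1.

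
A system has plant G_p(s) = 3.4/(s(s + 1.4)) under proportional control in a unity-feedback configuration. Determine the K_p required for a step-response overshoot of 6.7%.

From %OS = 100·exp(−πζ/√(1−ζ²)) = 6.7%, ζ = −ln(0.067)/√(π²+ln²(0.067)) = 0.6522.
Characteristic equation s² + 1.4s + 3.4K_p = 0 gives ζ = 1.4/(2√(3.4K_p)).
Setting ζ = 0.6522: √(3.4K_p) = 1.4/(2·0.6522) = 1.073, so K_p = 1.152/3.4 = 0.339.

K_p = 0.339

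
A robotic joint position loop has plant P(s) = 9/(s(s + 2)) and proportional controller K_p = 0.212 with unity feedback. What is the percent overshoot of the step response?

3.7%

The closed-loop denominator s² + 2s + 1.908 gives ω_n = √1.908 = 1.381 and ζ = 2/(2ω_n) = 0.724.
%OS = 100·exp(−πζ/√(1−ζ²)) = 100·exp(−π·0.724/√0.4759) = 3.7%.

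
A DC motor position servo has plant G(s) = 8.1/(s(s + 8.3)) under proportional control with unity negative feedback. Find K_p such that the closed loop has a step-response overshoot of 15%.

From %OS = 100·exp(−πζ/√(1−ζ²)) = 15%, ζ = −ln(0.15)/√(π²+ln²(0.15)) = 0.5169.
Characteristic equation s² + 8.3s + 8.1K_p = 0 gives ζ = 8.3/(2√(8.1K_p)).
Setting ζ = 0.5169: √(8.1K_p) = 8.3/(2·0.5169) = 8.028, so K_p = 64.45/8.1 = 7.96.

K_p = 7.96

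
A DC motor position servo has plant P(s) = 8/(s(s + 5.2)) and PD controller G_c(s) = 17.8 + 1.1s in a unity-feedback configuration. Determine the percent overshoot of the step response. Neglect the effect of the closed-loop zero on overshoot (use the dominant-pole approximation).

10.3%

Forward path: (17.8 + 1.1s)·8/(s(s+5.2)). The closed-loop characteristic equation is s² + (5.2 + 8·1.1)s + 8·17.8 = 0.
That is s² + 14s + 142.4 = 0, so ω_n = 11.93 rad/s and ζ = 14/(2·11.93) = 0.5866.
%OS = 100·exp(−πζ/√(1−ζ²)) = 10.3%.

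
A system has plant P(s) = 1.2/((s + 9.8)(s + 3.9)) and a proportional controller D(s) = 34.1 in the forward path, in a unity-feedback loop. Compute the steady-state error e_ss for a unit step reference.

The loop is type 0. Static position error constant K_pos = D(0)·P(0) = 34.1·0.0314 = 1.071.
Steady-state error to a unit step: e_ss = 1/(1+K_pos) = 1/2.071 = 0.483.

0.483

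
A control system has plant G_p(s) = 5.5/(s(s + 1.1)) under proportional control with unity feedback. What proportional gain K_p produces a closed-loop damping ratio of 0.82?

Closed-loop characteristic equation: s² + 1.1s + K_p·5.5 = 0.
So ω_n = √(5.5K_p) and 2ζω_n = 1.1, giving ζ = 1.1/(2√(5.5K_p)).
Setting ζ = 0.82: √(5.5K_p) = 1.1/(2·0.82) = 0.6707, so K_p = 0.4499/5.5 = 0.0818.

K_p = 0.0818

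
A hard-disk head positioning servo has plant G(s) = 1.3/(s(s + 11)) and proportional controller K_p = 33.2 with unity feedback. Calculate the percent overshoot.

The closed-loop denominator s² + 11s + 43.16 gives ω_n = √43.16 = 6.57 and ζ = 11/(2ω_n) = 0.8372.
%OS = 100·exp(−πζ/√(1−ζ²)) = 100·exp(−π·0.8372/√0.2991) = 0.816%.

0.816%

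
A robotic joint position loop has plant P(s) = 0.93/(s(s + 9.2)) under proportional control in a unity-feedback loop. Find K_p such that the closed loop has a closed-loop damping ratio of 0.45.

K_p = 112

Closed-loop characteristic equation: s² + 9.2s + K_p·0.93 = 0.
So ω_n = √(0.93K_p) and 2ζω_n = 9.2, giving ζ = 9.2/(2√(0.93K_p)).
Setting ζ = 0.45: √(0.93K_p) = 9.2/(2·0.45) = 10.22, so K_p = 104.5/0.93 = 112.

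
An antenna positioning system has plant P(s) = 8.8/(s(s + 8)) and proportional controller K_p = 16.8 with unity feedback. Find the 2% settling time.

T_s ≈ 1 s

Closed-loop characteristic equation: s² + 8s + 147.8 = 0, so ω_n = 12.16 rad/s and ζ = 8/(2·12.16) = 0.329.
2% settling time T_s ≈ 4/(ζω_n) = 4/4 = 1 s.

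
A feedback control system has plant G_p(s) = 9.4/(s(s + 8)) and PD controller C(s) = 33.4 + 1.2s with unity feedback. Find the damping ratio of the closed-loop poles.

ζ = 0.544

Forward path: (33.4 + 1.2s)·9.4/(s(s+8)). The closed-loop characteristic equation is s² + (8 + 9.4·1.2)s + 9.4·33.4 = 0.
That is s² + 19.28s + 314 = 0, so ω_n = 17.72 rad/s and ζ = 19.28/(2·17.72) = 0.5441.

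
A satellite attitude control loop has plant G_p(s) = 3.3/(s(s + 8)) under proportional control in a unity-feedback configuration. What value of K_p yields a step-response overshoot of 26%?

K_p = 31.2

From %OS = 100·exp(−πζ/√(1−ζ²)) = 26%, ζ = −ln(0.26)/√(π²+ln²(0.26)) = 0.3941.
Characteristic equation s² + 8s + 3.3K_p = 0 gives ζ = 8/(2√(3.3K_p)).
Setting ζ = 0.3941: √(3.3K_p) = 8/(2·0.3941) = 10.15, so K_p = 103/3.3 = 31.2.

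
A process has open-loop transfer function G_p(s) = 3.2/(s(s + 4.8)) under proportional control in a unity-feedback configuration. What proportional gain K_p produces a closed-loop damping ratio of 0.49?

Closed-loop characteristic equation: s² + 4.8s + K_p·3.2 = 0.
So ω_n = √(3.2K_p) and 2ζω_n = 4.8, giving ζ = 4.8/(2√(3.2K_p)).
Setting ζ = 0.49: √(3.2K_p) = 4.8/(2·0.49) = 4.898, so K_p = 23.99/3.2 = 7.5.

K_p = 7.5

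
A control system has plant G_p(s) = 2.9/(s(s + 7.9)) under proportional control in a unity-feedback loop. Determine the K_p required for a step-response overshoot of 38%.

K_p = 62.1

From %OS = 100·exp(−πζ/√(1−ζ²)) = 38%, ζ = −ln(0.38)/√(π²+ln²(0.38)) = 0.2943.
Characteristic equation s² + 7.9s + 2.9K_p = 0 gives ζ = 7.9/(2√(2.9K_p)).
Setting ζ = 0.2943: √(2.9K_p) = 7.9/(2·0.2943) = 13.42, so K_p = 180.1/2.9 = 62.1.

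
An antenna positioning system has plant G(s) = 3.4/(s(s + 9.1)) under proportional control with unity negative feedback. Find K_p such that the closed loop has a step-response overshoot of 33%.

From %OS = 100·exp(−πζ/√(1−ζ²)) = 33%, ζ = −ln(0.33)/√(π²+ln²(0.33)) = 0.3328.
Characteristic equation s² + 9.1s + 3.4K_p = 0 gives ζ = 9.1/(2√(3.4K_p)).
Setting ζ = 0.3328: √(3.4K_p) = 9.1/(2·0.3328) = 13.67, so K_p = 186.9/3.4 = 55.

K_p = 55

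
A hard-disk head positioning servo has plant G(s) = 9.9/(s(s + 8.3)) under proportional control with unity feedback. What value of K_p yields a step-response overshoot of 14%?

K_p = 6.18

From %OS = 100·exp(−πζ/√(1−ζ²)) = 14%, ζ = −ln(0.14)/√(π²+ln²(0.14)) = 0.5305.
Characteristic equation s² + 8.3s + 9.9K_p = 0 gives ζ = 8.3/(2√(9.9K_p)).
Setting ζ = 0.5305: √(9.9K_p) = 8.3/(2·0.5305) = 7.823, so K_p = 61.19/9.9 = 6.18.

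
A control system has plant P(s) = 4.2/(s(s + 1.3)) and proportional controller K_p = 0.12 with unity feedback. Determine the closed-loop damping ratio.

ζ = 0.916

1 + K_p·P(s) = 0 gives s² + 1.3s + 0.504 = 0.
Matching s² + 2ζω_n s + ω_n²: ω_n = √0.504 = 0.7099 rad/s and 2ζω_n = 1.3, so ζ = 1.3/(2·0.7099) = 0.916.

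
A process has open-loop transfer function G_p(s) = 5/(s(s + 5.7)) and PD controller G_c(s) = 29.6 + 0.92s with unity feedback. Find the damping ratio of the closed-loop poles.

ζ = 0.423

Forward path: (29.6 + 0.92s)·5/(s(s+5.7)). The closed-loop characteristic equation is s² + (5.7 + 5·0.92)s + 5·29.6 = 0.
That is s² + 10.3s + 148 = 0, so ω_n = 12.17 rad/s and ζ = 10.3/(2·12.17) = 0.4233.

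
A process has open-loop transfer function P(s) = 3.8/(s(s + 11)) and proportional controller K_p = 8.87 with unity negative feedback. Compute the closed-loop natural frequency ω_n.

ω_n = 5.81 rad/s

With unity feedback the closed-loop characteristic equation is s² + 11s + 8.87·3.8 = s² + 11s + 33.71 = 0.
Matching s² + 2ζω_n s + ω_n²: ω_n = √33.71 = 5.806 rad/s and 2ζω_n = 11, so ζ = 11/(2·5.806) = 0.947.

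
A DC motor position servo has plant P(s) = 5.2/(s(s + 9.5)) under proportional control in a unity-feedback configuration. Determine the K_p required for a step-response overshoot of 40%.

From %OS = 100·exp(−πζ/√(1−ζ²)) = 40%, ζ = −ln(0.4)/√(π²+ln²(0.4)) = 0.28.
Characteristic equation s² + 9.5s + 5.2K_p = 0 gives ζ = 9.5/(2√(5.2K_p)).
Setting ζ = 0.28: √(5.2K_p) = 9.5/(2·0.28) = 16.96, so K_p = 287.8/5.2 = 55.3.

K_p = 55.3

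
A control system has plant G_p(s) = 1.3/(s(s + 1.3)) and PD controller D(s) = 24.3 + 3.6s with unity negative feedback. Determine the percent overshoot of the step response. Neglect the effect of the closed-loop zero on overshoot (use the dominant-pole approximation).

Forward path: (24.3 + 3.6s)·1.3/(s(s+1.3)). The closed-loop characteristic equation is s² + (1.3 + 1.3·3.6)s + 1.3·24.3 = 0.
That is s² + 5.98s + 31.59 = 0, so ω_n = 5.62 rad/s and ζ = 5.98/(2·5.62) = 0.532.
%OS = 100·exp(−πζ/√(1−ζ²)) = 13.9%.

13.9%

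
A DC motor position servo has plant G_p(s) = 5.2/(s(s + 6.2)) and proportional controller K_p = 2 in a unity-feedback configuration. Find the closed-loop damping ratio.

1 + K_p·G_p(s) = 0 gives s² + 6.2s + 10.4 = 0.
So ω_n² = 10.4 ⇒ ω_n = 3.225 rad/s, and ζ = 6.2/(2ω_n) = 0.961.

ζ = 0.961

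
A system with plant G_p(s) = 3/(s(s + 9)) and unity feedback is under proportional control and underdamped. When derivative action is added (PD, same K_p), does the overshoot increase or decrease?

The derivative term adds K·K_d to the s-coefficient of the characteristic equation, raising 2ζω_n while ω_n is unchanged; ζ increases, so overshoot decreases.

decrease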